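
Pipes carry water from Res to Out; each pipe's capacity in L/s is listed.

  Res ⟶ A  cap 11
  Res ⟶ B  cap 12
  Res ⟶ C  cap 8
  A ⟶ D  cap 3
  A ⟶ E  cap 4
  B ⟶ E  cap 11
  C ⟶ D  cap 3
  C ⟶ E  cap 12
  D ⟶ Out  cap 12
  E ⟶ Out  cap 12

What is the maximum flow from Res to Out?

Augment Res→A→D→Out: bottleneck 3, flow now 3.
Augment Res→A→E→Out: bottleneck 4, flow now 7.
Augment Res→B→E→Out: bottleneck 8, flow now 15.
Augment Res→C→D→Out: bottleneck 3, flow now 18.
No augmenting path remains; maximum flow = 18.
In the residual graph, reachable from Res: {Res, A, B, C, E}.
Min-cut edges: A→D (3), C→D (3), E→Out (12); capacity 3 + 3 + 12 = 18.
This cut is saturated, so no flow can exceed 18.

18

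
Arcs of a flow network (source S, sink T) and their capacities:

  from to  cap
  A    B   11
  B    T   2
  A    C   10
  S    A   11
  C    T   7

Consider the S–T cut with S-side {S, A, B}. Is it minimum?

Given cut capacity: 10 + 2 = 12.
Augment S→A→B→T: bottleneck 2, flow now 2.
Augment S→A→C→T: bottleneck 7, flow now 9.
No augmenting path remains; maximum flow = 9.
In the residual graph, reachable from S: {S, A, B, C}.
Min-cut edges: B→T (2), C→T (7); capacity 2 + 7 = 9.
Cut capacity 12 exceeds the max flow 9, so it is not minimum.

No — its capacity is 12, but the minimum cut has capacity 9.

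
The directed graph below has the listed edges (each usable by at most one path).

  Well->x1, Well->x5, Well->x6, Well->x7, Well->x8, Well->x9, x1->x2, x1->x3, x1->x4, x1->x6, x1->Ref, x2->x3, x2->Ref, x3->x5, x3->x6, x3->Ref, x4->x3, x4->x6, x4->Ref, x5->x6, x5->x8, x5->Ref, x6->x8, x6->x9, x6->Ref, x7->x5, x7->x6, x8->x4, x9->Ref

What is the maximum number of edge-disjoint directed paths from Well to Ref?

Assign every edge capacity 1; by Menger, the answer equals the max flow.
Path Well→x1→Ref (+1); total 1.
Path Well→x5→Ref (+1); total 2.
Path Well→x6→Ref (+1); total 3.
Path Well→x9→Ref (+1); total 4.
Path Well→x8→x4→Ref (+1); total 5.
No residual Well→Ref path; max flow = 5.
Certifying cut of size 5: {Well→x1, x5→Ref, x6→Ref, x8→x4, x9→Ref}.

5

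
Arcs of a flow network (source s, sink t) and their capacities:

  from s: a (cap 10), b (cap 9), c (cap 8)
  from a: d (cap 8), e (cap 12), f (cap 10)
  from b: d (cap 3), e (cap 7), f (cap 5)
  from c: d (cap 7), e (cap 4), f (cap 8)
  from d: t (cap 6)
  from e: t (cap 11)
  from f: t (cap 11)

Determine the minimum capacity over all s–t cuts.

Augment s→a→d→t: bottleneck 6, flow now 6.
Augment s→a→e→t: bottleneck 4, flow now 10.
Augment s→b→e→t: bottleneck 7, flow now 17.
Augment s→b→f→t: bottleneck 2, flow now 19.
Augment s→c→f→t: bottleneck 8, flow now 27.
No augmenting path remains; maximum flow = 27.
By max-flow min-cut, the minimum cut capacity equals the max flow.
In the residual graph, reachable from s: {s}.
Min-cut edges: s→a (10), s→b (9), s→c (8); capacity 10 + 9 + 8 = 27.

27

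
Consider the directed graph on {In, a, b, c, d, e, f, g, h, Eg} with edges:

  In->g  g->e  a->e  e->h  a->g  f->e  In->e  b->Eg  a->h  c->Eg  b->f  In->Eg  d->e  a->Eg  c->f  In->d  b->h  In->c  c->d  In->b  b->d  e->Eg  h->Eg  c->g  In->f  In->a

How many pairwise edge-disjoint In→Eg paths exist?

Assign every edge capacity 1; by Menger, the answer equals the max flow.
Path In→Eg (+1); total 1.
Path In→a→Eg (+1); total 2.
Path In→b→Eg (+1); total 3.
Path In→c→Eg (+1); total 4.
Path In→e→Eg (+1); total 5.
Path In→d→e→h→Eg (+1); total 6.
No residual In→Eg path; max flow = 6.
Certifying cut of size 6: {In→Eg, In→a, In→b, In→c, e→Eg, e→h}.

6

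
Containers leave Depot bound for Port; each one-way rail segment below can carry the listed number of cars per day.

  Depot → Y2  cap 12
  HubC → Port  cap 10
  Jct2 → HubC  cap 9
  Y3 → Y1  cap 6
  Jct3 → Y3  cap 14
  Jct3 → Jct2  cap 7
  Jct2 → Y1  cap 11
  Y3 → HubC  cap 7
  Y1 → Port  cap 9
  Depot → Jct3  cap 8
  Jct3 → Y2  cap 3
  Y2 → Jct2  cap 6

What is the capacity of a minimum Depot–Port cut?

Augment Depot→Jct3→Y3→HubC→Port: bottleneck 7, flow now 7.
Augment Depot→Jct3→Y3→Y1→Port: bottleneck 1, flow now 8.
Augment Depot→Y2→Jct2→HubC→Port: bottleneck 3, flow now 11.
Augment Depot→Y2→Jct2→Y1→Port: bottleneck 3, flow now 14.
No augmenting path remains; maximum flow = 14.
By max-flow min-cut, the minimum cut capacity equals the max flow.
In the residual graph, reachable from Depot: {Depot, Y2}.
Min-cut edges: Depot→Jct3 (8), Y2→Jct2 (6); capacity 8 + 6 = 14.

14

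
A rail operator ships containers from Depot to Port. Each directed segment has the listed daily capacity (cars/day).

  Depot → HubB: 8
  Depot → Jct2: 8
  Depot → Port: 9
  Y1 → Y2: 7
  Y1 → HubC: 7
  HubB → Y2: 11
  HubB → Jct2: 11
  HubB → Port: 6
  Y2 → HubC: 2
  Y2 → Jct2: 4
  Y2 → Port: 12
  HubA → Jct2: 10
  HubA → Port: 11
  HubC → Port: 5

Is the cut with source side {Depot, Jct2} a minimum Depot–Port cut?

Given cut capacity: 8 + 9 = 17.
Augment Depot→Port: bottleneck 9, flow now 9.
Augment Depot→HubB→Port: bottleneck 6, flow now 15.
Augment Depot→HubB→Y2→Port: bottleneck 2, flow now 17.
No augmenting path remains; maximum flow = 17.
Cut capacity 17 equals the max flow, so it is a minimum cut.

Yes — it is a minimum cut (capacity 17).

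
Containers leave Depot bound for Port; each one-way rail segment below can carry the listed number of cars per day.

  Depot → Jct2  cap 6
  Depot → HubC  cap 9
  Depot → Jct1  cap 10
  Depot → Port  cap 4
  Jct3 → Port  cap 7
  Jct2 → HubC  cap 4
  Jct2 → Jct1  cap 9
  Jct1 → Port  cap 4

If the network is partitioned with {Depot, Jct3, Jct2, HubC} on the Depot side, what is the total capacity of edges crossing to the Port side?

Edges leaving {Depot, Jct3, Jct2, HubC}: Depot→Jct1 (10), Depot→Port (4), Jct3→Port (7), Jct2→Jct1 (9).
Cut capacity = 10 + 4 + 7 + 9 = 30.

30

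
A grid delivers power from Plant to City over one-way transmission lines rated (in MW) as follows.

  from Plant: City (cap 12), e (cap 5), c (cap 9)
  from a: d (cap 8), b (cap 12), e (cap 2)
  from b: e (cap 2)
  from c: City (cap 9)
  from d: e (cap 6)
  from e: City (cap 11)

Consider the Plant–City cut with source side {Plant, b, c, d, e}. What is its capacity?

Edges leaving {Plant, b, c, d, e}: Plant→City (12), c→City (9), e→City (11).
Cut capacity = 12 + 9 + 11 = 32.

32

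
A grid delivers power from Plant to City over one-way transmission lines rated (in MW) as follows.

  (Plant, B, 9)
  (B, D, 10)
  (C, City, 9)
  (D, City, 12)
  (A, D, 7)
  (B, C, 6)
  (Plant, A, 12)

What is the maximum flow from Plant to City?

16

Augment Plant→A→D→City: bottleneck 7, flow now 7.
Augment Plant→B→C→City: bottleneck 6, flow now 13.
Augment Plant→B→D→City: bottleneck 3, flow now 16.
No augmenting path remains; maximum flow = 16.
In the residual graph, reachable from Plant: {Plant, A}.
Min-cut edges: Plant→B (9), A→D (7); capacity 9 + 7 = 16.
This cut is saturated, so no flow can exceed 16.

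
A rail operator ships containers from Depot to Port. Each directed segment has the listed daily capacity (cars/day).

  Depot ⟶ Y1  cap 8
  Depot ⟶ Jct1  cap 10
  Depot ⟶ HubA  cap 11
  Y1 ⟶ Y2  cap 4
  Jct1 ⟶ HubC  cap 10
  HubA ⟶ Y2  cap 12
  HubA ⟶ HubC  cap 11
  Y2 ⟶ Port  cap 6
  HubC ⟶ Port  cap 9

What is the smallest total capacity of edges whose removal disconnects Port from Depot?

Augment Depot→Y1→Y2→Port: bottleneck 4, flow now 4.
Augment Depot→Jct1→HubC→Port: bottleneck 9, flow now 13.
Augment Depot→HubA→Y2→Port: bottleneck 2, flow now 15.
No augmenting path remains; maximum flow = 15.
By max-flow min-cut, the minimum cut capacity equals the max flow.
In the residual graph, reachable from Depot: {Depot, Y1, Jct1, HubA, Y2, HubC}.
Min-cut edges: Y2→Port (6), HubC→Port (9); capacity 6 + 9 = 15.

15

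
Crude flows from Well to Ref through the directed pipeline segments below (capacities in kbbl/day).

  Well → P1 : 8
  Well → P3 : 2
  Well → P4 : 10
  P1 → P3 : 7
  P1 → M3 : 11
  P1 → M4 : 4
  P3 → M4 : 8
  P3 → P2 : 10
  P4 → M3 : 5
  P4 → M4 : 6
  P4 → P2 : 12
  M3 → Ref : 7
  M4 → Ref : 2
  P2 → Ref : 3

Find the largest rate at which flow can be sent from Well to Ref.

Augment Well→P1→M3→Ref: bottleneck 7, flow now 7.
Augment Well→P1→M4→Ref: bottleneck 1, flow now 8.
Augment Well→P3→M4→Ref: bottleneck 1, flow now 9.
Augment Well→P3→P2→Ref: bottleneck 1, flow now 10.
Augment Well→P4→P2→Ref: bottleneck 2, flow now 12.
No augmenting path remains; maximum flow = 12.
In the residual graph, reachable from Well: {Well, P1, P3, P4, M3, M4, P2}.
Min-cut edges: M3→Ref (7), M4→Ref (2), P2→Ref (3); capacity 7 + 2 + 3 = 12.
This cut is saturated, so no flow can exceed 12.

12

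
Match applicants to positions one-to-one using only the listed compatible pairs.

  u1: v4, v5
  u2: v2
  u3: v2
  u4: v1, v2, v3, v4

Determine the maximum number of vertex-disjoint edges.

3

Unit-capacity flow: source→left, listed edges, right→sink; max matching = max flow.
Augmenting path u1→v4 (+1); matched 1.
Augmenting path u2→v2 (+1); matched 2.
Augmenting path u4→v1 (+1); matched 3.
No augmenting path remains; maximum matching = 3.
König certificate: {u1, u4, v2} is a vertex cover of size 3 (every listed pair touches it), so no matching can be larger.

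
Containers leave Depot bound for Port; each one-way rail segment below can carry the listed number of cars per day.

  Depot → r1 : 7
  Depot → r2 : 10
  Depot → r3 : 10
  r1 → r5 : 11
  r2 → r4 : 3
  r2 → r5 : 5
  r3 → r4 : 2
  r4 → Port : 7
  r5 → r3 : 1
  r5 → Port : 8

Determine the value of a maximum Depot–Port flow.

Augment Depot→r1→r5→Port: bottleneck 7, flow now 7.
Augment Depot→r2→r4→Port: bottleneck 3, flow now 10.
Augment Depot→r2→r5→Port: bottleneck 1, flow now 11.
Augment Depot→r3→r4→Port: bottleneck 2, flow now 13.
No augmenting path remains; maximum flow = 13.
In the residual graph, reachable from Depot: {Depot, r1, r2, r3, r5}.
Min-cut edges: r2→r4 (3), r3→r4 (2), r5→Port (8); capacity 3 + 2 + 8 = 13.
This cut is saturated, so no flow can exceed 13.

13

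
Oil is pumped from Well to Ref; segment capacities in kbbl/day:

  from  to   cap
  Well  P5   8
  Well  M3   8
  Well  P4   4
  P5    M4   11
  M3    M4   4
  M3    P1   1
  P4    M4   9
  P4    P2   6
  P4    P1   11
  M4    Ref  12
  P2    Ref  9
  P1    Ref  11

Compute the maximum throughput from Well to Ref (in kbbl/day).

17

Augment Well→P5→M4→Ref: bottleneck 8, flow now 8.
Augment Well→M3→M4→Ref: bottleneck 4, flow now 12.
Augment Well→M3→P1→Ref: bottleneck 1, flow now 13.
Augment Well→P4→P2→Ref: bottleneck 4, flow now 17.
No augmenting path remains; maximum flow = 17.
In the residual graph, reachable from Well: {Well, M3}.
Min-cut edges: Well→P5 (8), Well→P4 (4), M3→M4 (4), M3→P1 (1); capacity 8 + 4 + 4 + 1 = 17.
This cut is saturated, so no flow can exceed 17.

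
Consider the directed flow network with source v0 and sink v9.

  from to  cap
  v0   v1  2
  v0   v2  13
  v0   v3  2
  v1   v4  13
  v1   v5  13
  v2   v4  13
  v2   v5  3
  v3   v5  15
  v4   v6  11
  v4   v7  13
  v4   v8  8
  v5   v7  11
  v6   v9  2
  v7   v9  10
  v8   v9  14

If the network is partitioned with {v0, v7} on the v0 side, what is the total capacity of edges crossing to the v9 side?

27

Edges leaving {v0, v7}: v0→v1 (2), v0→v2 (13), v0→v3 (2), v7→v9 (10).
Cut capacity = 2 + 13 + 2 + 10 = 27.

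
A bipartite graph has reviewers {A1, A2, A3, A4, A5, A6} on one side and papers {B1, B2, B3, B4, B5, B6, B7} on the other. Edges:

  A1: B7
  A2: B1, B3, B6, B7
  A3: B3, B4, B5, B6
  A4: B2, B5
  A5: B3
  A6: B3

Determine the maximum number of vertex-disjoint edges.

Unit-capacity flow: source→left, listed edges, right→sink; max matching = max flow.
Augmenting path A1→B7 (+1); matched 1.
Augmenting path A2→B1 (+1); matched 2.
Augmenting path A3→B3 (+1); matched 3.
Augmenting path A4→B2 (+1); matched 4.
Augmenting path A5→B3→A3→B4 (+1); matched 5.
No augmenting path remains; maximum matching = 5.
König certificate: {A1, A2, A3, A4, B3} is a vertex cover of size 5 (every listed pair touches it), so no matching can be larger.

5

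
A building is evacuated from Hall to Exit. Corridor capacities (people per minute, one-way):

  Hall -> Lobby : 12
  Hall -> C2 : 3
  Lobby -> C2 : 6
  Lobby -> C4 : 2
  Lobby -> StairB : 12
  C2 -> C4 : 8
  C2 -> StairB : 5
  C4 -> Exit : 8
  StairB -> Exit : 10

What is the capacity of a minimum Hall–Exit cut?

Augment Hall→Lobby→C4→Exit: bottleneck 2, flow now 2.
Augment Hall→Lobby→StairB→Exit: bottleneck 10, flow now 12.
Augment Hall→C2→C4→Exit: bottleneck 3, flow now 15.
No augmenting path remains; maximum flow = 15.
By max-flow min-cut, the minimum cut capacity equals the max flow.
In the residual graph, reachable from Hall: {Hall}.
Min-cut edges: Hall→Lobby (12), Hall→C2 (3); capacity 12 + 3 = 15.

15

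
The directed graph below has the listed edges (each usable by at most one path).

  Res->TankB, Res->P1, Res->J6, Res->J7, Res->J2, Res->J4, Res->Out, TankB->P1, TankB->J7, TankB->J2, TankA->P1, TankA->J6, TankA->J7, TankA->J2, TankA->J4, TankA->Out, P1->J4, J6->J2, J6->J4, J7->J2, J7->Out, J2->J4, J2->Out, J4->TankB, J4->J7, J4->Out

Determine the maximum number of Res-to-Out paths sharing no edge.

Assign every edge capacity 1; by Menger, the answer equals the max flow.
Path Res→Out (+1); total 1.
Path Res→J7→Out (+1); total 2.
Path Res→J2→Out (+1); total 3.
Path Res→J4→Out (+1); total 4.
No residual Res→Out path; max flow = 4.
Certifying cut of size 4: {J2→Out, J4→Out, J7→Out, Res→Out}.

4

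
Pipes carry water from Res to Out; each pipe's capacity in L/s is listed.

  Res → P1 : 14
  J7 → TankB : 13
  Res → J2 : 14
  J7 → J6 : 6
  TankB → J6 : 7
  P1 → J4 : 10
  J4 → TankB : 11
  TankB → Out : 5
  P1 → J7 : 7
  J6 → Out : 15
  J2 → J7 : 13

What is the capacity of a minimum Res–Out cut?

18

Augment Res→J2→J7→TankB→Out: bottleneck 5, flow now 5.
Augment Res→J2→J7→J6→Out: bottleneck 6, flow now 11.
Augment Res→J2→J7→TankB→J6→Out: bottleneck 2, flow now 13.
Augment Res→P1→J4→TankB→J6→Out: bottleneck 5, flow now 18.
No augmenting path remains; maximum flow = 18.
By max-flow min-cut, the minimum cut capacity equals the max flow.
In the residual graph, reachable from Res: {Res, J2, P1, J4, J7, TankB}.
Min-cut edges: J7→J6 (6), TankB→J6 (7), TankB→Out (5); capacity 6 + 7 + 5 = 18.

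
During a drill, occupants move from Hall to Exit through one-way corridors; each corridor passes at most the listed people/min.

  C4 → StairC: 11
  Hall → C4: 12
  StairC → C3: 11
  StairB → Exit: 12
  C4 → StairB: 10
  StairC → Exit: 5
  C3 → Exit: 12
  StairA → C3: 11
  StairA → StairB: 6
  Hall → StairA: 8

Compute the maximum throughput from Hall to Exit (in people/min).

20

Augment Hall→StairA→C3→Exit: bottleneck 8, flow now 8.
Augment Hall→C4→StairC→Exit: bottleneck 5, flow now 13.
Augment Hall→C4→StairB→Exit: bottleneck 7, flow now 20.
No augmenting path remains; maximum flow = 20.
In the residual graph, reachable from Hall: {Hall}.
Min-cut edges: Hall→StairA (8), Hall→C4 (12); capacity 8 + 12 = 20.
This cut is saturated, so no flow can exceed 20.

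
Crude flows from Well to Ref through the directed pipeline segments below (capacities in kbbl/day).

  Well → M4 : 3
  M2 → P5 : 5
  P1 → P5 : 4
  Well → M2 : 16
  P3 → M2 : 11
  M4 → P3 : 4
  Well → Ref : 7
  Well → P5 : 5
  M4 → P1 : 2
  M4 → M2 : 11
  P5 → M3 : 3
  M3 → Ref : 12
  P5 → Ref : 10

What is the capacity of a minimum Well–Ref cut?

19

Augment Well→Ref: bottleneck 7, flow now 7.
Augment Well→P5→Ref: bottleneck 5, flow now 12.
Augment Well→M2→P5→Ref: bottleneck 5, flow now 17.
Augment Well→M4→P1→P5→M3→Ref: bottleneck 2, flow now 19.
No augmenting path remains; maximum flow = 19.
By max-flow min-cut, the minimum cut capacity equals the max flow.
In the residual graph, reachable from Well: {Well, M4, P3, M2}.
Min-cut edges: Well→P5 (5), Well→Ref (7), M4→P1 (2), M2→P5 (5); capacity 5 + 7 + 2 + 5 = 19.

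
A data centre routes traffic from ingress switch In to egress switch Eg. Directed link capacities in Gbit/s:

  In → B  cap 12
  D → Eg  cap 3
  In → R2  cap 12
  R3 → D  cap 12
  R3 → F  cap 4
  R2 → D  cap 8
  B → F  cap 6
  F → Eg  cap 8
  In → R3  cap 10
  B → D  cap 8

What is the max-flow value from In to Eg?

11

Augment In→R2→D→Eg: bottleneck 3, flow now 3.
Augment In→B→F→Eg: bottleneck 6, flow now 9.
Augment In→R3→F→Eg: bottleneck 2, flow now 11.
No augmenting path remains; maximum flow = 11.
In the residual graph, reachable from In: {In, R2, B, R3, F, D}.
Min-cut edges: F→Eg (8), D→Eg (3); capacity 8 + 3 = 11.
This cut is saturated, so no flow can exceed 11.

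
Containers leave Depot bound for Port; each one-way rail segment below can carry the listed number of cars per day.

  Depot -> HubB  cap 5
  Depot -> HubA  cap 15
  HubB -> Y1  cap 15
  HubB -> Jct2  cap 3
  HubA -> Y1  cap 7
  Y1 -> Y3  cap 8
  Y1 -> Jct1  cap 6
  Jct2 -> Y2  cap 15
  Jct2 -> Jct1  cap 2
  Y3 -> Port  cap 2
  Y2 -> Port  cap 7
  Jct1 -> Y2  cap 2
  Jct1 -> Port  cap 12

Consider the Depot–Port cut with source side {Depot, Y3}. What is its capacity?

22

Edges leaving {Depot, Y3}: Depot→HubB (5), Depot→HubA (15), Y3→Port (2).
Cut capacity = 5 + 15 + 2 = 22.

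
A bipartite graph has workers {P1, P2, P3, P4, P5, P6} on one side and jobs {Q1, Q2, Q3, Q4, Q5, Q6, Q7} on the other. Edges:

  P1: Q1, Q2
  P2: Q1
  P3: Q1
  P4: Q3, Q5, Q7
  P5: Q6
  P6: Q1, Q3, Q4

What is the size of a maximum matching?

Unit-capacity flow: source→left, listed edges, right→sink; max matching = max flow.
Augmenting path P1→Q1 (+1); matched 1.
Augmenting path P4→Q3 (+1); matched 2.
Augmenting path P5→Q6 (+1); matched 3.
Augmenting path P6→Q4 (+1); matched 4.
Augmenting path P2→Q1→P1→Q2 (+1); matched 5.
No augmenting path remains; maximum matching = 5.
König certificate: {P1, P4, P5, P6, Q1} is a vertex cover of size 5 (every listed pair touches it), so no matching can be larger.

5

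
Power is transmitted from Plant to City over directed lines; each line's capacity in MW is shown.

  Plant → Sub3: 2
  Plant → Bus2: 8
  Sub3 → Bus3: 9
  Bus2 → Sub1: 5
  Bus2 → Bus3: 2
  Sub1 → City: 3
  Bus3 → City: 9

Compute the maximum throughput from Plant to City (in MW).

Augment Plant→Sub3→Bus3→City: bottleneck 2, flow now 2.
Augment Plant→Bus2→Sub1→City: bottleneck 3, flow now 5.
Augment Plant→Bus2→Bus3→City: bottleneck 2, flow now 7.
No augmenting path remains; maximum flow = 7.
In the residual graph, reachable from Plant: {Plant, Bus2, Sub1}.
Min-cut edges: Plant→Sub3 (2), Bus2→Bus3 (2), Sub1→City (3); capacity 2 + 2 + 3 = 7.
This cut is saturated, so no flow can exceed 7.

7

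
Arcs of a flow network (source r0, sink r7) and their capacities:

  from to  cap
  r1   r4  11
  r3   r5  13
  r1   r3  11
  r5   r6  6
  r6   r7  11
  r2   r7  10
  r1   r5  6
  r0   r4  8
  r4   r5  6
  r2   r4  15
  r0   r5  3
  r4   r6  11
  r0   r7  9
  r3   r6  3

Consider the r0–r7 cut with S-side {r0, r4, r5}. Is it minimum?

No — its capacity is 26, but the minimum cut has capacity 20.

Given cut capacity: 9 + 11 + 6 = 26.
Augment r0→r7: bottleneck 9, flow now 9.
Augment r0→r4→r6→r7: bottleneck 8, flow now 17.
Augment r0→r5→r6→r7: bottleneck 3, flow now 20.
No augmenting path remains; maximum flow = 20.
In the residual graph, reachable from r0: {r0}.
Min-cut edges: r0→r4 (8), r0→r5 (3), r0→r7 (9); capacity 8 + 3 + 9 = 20.
Cut capacity 26 exceeds the max flow 20, so it is not minimum.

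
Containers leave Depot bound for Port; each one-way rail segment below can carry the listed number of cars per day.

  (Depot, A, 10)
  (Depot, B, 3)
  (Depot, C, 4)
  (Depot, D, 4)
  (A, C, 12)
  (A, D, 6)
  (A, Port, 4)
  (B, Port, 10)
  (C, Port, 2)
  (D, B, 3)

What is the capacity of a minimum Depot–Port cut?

12

Augment Depot→A→Port: bottleneck 4, flow now 4.
Augment Depot→B→Port: bottleneck 3, flow now 7.
Augment Depot→C→Port: bottleneck 2, flow now 9.
Augment Depot→D→B→Port: bottleneck 3, flow now 12.
No augmenting path remains; maximum flow = 12.
By max-flow min-cut, the minimum cut capacity equals the max flow.
In the residual graph, reachable from Depot: {Depot, A, C, D}.
Min-cut edges: Depot→B (3), A→Port (4), C→Port (2), D→B (3); capacity 3 + 4 + 2 + 3 = 12.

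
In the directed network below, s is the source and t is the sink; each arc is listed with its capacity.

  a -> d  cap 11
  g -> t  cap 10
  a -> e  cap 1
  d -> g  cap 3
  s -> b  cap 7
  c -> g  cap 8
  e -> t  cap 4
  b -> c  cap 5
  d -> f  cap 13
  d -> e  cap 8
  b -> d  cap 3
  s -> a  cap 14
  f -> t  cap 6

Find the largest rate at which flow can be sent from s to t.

18

Augment s→a→e→t: bottleneck 1, flow now 1.
Augment s→a→d→e→t: bottleneck 3, flow now 4.
Augment s→a→d→f→t: bottleneck 6, flow now 10.
Augment s→a→d→g→t: bottleneck 2, flow now 12.
Augment s→b→c→g→t: bottleneck 5, flow now 17.
Augment s→b→d→g→t: bottleneck 1, flow now 18.
No augmenting path remains; maximum flow = 18.
In the residual graph, reachable from s: {s, a, b, d, e, f}.
Min-cut edges: b→c (5), d→g (3), e→t (4), f→t (6); capacity 5 + 3 + 4 + 6 = 18.
This cut is saturated, so no flow can exceed 18.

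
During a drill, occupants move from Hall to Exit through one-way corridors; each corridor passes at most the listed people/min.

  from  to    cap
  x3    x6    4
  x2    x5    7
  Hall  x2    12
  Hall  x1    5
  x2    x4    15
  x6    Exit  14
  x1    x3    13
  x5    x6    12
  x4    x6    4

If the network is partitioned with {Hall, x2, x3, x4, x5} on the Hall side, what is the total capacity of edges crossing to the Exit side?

25

Edges leaving {Hall, x2, x3, x4, x5}: Hall→x1 (5), x3→x6 (4), x4→x6 (4), x5→x6 (12).
Cut capacity = 5 + 4 + 4 + 12 = 25.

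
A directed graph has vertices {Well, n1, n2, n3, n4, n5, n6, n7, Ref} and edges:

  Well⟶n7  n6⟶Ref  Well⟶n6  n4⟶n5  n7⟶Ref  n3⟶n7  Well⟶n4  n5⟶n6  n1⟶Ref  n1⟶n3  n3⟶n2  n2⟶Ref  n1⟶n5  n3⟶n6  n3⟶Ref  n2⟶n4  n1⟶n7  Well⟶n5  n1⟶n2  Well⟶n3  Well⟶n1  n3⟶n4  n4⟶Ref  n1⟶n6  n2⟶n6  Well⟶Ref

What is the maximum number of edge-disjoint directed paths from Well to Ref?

Assign every edge capacity 1; by Menger, the answer equals the max flow.
Path Well→Ref (+1); total 1.
Path Well→n1→Ref (+1); total 2.
Path Well→n3→Ref (+1); total 3.
Path Well→n4→Ref (+1); total 4.
Path Well→n6→Ref (+1); total 5.
Path Well→n7→Ref (+1); total 6.
No residual Well→Ref path; max flow = 6.
Certifying cut of size 6: {Well→Ref, Well→n1, Well→n3, Well→n4, Well→n7, n6→Ref}.

6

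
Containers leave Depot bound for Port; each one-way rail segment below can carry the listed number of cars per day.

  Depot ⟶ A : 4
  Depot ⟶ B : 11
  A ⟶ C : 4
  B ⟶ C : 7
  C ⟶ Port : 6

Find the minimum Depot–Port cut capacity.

Augment Depot→A→C→Port: bottleneck 4, flow now 4.
Augment Depot→B→C→Port: bottleneck 2, flow now 6.
No augmenting path remains; maximum flow = 6.
By max-flow min-cut, the minimum cut capacity equals the max flow.
In the residual graph, reachable from Depot: {Depot, A, B, C}.
Min-cut edges: C→Port (6); capacity 6 = 6.

6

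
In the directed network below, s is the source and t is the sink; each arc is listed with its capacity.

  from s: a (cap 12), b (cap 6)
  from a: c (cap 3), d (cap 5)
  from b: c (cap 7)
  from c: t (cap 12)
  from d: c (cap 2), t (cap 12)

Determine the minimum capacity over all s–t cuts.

Augment s→a→c→t: bottleneck 3, flow now 3.
Augment s→a→d→t: bottleneck 5, flow now 8.
Augment s→b→c→t: bottleneck 6, flow now 14.
No augmenting path remains; maximum flow = 14.
By max-flow min-cut, the minimum cut capacity equals the max flow.
In the residual graph, reachable from s: {s, a}.
Min-cut edges: s→b (6), a→c (3), a→d (5); capacity 6 + 3 + 5 = 14.

14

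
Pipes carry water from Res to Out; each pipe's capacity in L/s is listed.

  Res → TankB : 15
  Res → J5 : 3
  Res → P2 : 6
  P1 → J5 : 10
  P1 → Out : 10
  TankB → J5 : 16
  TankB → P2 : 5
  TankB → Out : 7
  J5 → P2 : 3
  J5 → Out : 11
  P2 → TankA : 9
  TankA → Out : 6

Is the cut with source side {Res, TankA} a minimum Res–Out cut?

No — its capacity is 30, but the minimum cut has capacity 24.

Given cut capacity: 15 + 3 + 6 + 6 = 30.
Augment Res→TankB→Out: bottleneck 7, flow now 7.
Augment Res→J5→Out: bottleneck 3, flow now 10.
Augment Res→TankB→J5→Out: bottleneck 8, flow now 18.
Augment Res→P2→TankA→Out: bottleneck 6, flow now 24.
No augmenting path remains; maximum flow = 24.
In the residual graph, reachable from Res: {Res}.
Min-cut edges: Res→TankB (15), Res→J5 (3), Res→P2 (6); capacity 15 + 3 + 6 = 24.
Cut capacity 30 exceeds the max flow 24, so it is not minimum.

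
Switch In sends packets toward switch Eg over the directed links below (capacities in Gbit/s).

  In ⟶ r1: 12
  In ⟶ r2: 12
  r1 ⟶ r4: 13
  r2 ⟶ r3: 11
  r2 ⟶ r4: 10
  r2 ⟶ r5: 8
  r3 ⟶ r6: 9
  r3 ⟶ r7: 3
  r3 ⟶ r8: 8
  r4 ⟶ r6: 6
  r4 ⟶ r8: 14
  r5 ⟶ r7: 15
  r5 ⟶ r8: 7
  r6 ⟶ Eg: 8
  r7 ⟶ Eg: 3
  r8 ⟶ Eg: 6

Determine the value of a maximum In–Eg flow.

Augment In→r1→r4→r6→Eg: bottleneck 6, flow now 6.
Augment In→r1→r4→r8→Eg: bottleneck 6, flow now 12.
Augment In→r2→r3→r6→Eg: bottleneck 2, flow now 14.
Augment In→r2→r3→r7→Eg: bottleneck 3, flow now 17.
No augmenting path remains; maximum flow = 17.
In the residual graph, reachable from In: {In, r1, r2, r3, r4, r5, r6, r7, r8}.
Min-cut edges: r6→Eg (8), r7→Eg (3), r8→Eg (6); capacity 8 + 3 + 6 = 17.
This cut is saturated, so no flow can exceed 17.

17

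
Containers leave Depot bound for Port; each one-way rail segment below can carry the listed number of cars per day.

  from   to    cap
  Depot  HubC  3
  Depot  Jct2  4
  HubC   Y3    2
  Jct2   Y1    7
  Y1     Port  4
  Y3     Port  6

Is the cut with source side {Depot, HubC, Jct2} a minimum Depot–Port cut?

Given cut capacity: 2 + 7 = 9.
Augment Depot→HubC→Y3→Port: bottleneck 2, flow now 2.
Augment Depot→Jct2→Y1→Port: bottleneck 4, flow now 6.
No augmenting path remains; maximum flow = 6.
In the residual graph, reachable from Depot: {Depot, HubC}.
Min-cut edges: Depot→Jct2 (4), HubC→Y3 (2); capacity 4 + 2 = 6.
Cut capacity 9 exceeds the max flow 6, so it is not minimum.

No — its capacity is 9, but the minimum cut has capacity 6.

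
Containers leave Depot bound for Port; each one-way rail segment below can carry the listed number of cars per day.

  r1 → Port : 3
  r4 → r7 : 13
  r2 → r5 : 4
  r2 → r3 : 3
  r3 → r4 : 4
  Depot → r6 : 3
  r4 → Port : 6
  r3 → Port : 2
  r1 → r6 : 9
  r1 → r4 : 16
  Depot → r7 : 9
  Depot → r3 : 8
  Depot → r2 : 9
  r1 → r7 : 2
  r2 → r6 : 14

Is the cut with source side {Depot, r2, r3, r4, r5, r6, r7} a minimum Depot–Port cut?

No — its capacity is 8, but the minimum cut has capacity 6.

Given cut capacity: 2 + 6 = 8.
Augment Depot→r3→Port: bottleneck 2, flow now 2.
Augment Depot→r3→r4→Port: bottleneck 4, flow now 6.
No augmenting path remains; maximum flow = 6.
In the residual graph, reachable from Depot: {Depot, r2, r3, r5, r6, r7}.
Min-cut edges: r3→r4 (4), r3→Port (2); capacity 4 + 2 = 6.
Cut capacity 8 exceeds the max flow 6, so it is not minimum.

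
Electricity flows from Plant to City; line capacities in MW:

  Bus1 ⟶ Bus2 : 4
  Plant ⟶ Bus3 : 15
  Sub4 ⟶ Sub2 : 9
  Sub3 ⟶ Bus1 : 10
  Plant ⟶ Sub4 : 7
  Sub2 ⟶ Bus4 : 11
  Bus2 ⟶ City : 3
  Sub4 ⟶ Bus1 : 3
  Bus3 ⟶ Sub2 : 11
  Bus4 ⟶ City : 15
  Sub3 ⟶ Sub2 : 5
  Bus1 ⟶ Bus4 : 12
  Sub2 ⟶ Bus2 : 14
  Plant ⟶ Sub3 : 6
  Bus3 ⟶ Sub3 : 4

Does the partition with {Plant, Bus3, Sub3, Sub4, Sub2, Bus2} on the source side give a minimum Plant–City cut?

No — its capacity is 27, but the minimum cut has capacity 18.

Given cut capacity: 10 + 3 + 11 + 3 = 27.
Augment Plant→Bus3→Sub2→Bus2→City: bottleneck 3, flow now 3.
Augment Plant→Bus3→Sub2→Bus4→City: bottleneck 8, flow now 11.
Augment Plant→Sub3→Sub2→Bus4→City: bottleneck 3, flow now 14.
Augment Plant→Sub3→Bus1→Bus4→City: bottleneck 3, flow now 17.
Augment Plant→Sub4→Bus1→Bus4→City: bottleneck 1, flow now 18.
No augmenting path remains; maximum flow = 18.
In the residual graph, reachable from Plant: {Plant, Bus3, Sub3, Sub4, Sub2, Bus1, Bus2, Bus4}.
Min-cut edges: Bus2→City (3), Bus4→City (15); capacity 3 + 15 = 18.
Cut capacity 27 exceeds the max flow 18, so it is not minimum.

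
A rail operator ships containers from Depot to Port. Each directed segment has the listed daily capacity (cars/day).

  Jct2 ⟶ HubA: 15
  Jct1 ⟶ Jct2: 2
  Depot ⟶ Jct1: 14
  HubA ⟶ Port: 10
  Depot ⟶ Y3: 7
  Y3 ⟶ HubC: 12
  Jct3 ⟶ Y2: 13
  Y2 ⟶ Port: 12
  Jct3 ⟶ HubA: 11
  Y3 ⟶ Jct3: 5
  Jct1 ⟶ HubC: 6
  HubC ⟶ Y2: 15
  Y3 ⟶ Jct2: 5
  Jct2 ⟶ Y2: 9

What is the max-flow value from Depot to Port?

Augment Depot→Jct1→HubC→Y2→Port: bottleneck 6, flow now 6.
Augment Depot→Jct1→Jct2→Y2→Port: bottleneck 2, flow now 8.
Augment Depot→Y3→HubC→Y2→Port: bottleneck 4, flow now 12.
Augment Depot→Y3→Jct3→HubA→Port: bottleneck 3, flow now 15.
No augmenting path remains; maximum flow = 15.
In the residual graph, reachable from Depot: {Depot, Jct1}.
Min-cut edges: Depot→Y3 (7), Jct1→HubC (6), Jct1→Jct2 (2); capacity 7 + 6 + 2 = 15.
This cut is saturated, so no flow can exceed 15.

15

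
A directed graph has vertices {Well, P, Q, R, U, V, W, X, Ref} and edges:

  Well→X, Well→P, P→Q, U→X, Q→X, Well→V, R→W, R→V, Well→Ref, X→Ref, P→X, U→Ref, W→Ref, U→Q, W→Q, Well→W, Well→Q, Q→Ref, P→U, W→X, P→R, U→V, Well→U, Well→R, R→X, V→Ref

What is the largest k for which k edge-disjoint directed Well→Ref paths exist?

Assign every edge capacity 1; by Menger, the answer equals the max flow.
Path Well→Ref (+1); total 1.
Path Well→Q→Ref (+1); total 2.
Path Well→U→Ref (+1); total 3.
Path Well→V→Ref (+1); total 4.
Path Well→W→Ref (+1); total 5.
Path Well→X→Ref (+1); total 6.
No residual Well→Ref path; max flow = 6.
Certifying cut of size 6: {Q→Ref, U→Ref, V→Ref, W→Ref, Well→Ref, X→Ref}.

6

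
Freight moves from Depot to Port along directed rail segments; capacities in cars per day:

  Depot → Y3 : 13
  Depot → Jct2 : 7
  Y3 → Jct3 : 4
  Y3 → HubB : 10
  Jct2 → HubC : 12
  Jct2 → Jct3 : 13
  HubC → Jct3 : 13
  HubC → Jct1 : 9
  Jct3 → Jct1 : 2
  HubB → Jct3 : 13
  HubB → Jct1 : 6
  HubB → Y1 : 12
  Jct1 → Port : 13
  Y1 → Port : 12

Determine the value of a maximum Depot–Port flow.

19

Augment Depot→Y3→Jct3→Jct1→Port: bottleneck 2, flow now 2.
Augment Depot→Y3→HubB→Jct1→Port: bottleneck 6, flow now 8.
Augment Depot→Y3→HubB→Y1→Port: bottleneck 4, flow now 12.
Augment Depot→Jct2→HubC→Jct1→Port: bottleneck 5, flow now 17.
Augment Depot→Jct2→HubC→Jct1→HubB→Y1→Port: bottleneck 2, flow now 19. (uses reverse residual edge)
No augmenting path remains; maximum flow = 19.
In the residual graph, reachable from Depot: {Depot, Y3, Jct3}.
Min-cut edges: Depot→Jct2 (7), Y3→HubB (10), Jct3→Jct1 (2); capacity 7 + 10 + 2 = 19.
This cut is saturated, so no flow can exceed 19.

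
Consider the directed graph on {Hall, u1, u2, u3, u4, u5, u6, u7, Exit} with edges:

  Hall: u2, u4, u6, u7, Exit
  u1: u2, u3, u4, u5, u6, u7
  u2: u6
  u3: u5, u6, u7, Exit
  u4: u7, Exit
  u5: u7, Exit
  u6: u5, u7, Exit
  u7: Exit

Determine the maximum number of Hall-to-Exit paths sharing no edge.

5

Assign every edge capacity 1; by Menger, the answer equals the max flow.
Path Hall→Exit (+1); total 1.
Path Hall→u4→Exit (+1); total 2.
Path Hall→u6→Exit (+1); total 3.
Path Hall→u7→Exit (+1); total 4.
Path Hall→u2→u6→u5→Exit (+1); total 5.
No residual Hall→Exit path; max flow = 5.
Certifying cut of size 5: {Hall→Exit, Hall→u2, Hall→u4, Hall→u6, Hall→u7}.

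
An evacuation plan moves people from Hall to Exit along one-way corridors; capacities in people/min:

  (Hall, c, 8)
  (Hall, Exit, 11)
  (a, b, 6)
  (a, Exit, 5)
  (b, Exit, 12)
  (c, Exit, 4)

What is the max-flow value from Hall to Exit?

15

Augment Hall→Exit: bottleneck 11, flow now 11.
Augment Hall→c→Exit: bottleneck 4, flow now 15.
No augmenting path remains; maximum flow = 15.
In the residual graph, reachable from Hall: {Hall, c}.
Min-cut edges: Hall→Exit (11), c→Exit (4); capacity 11 + 4 = 15.
This cut is saturated, so no flow can exceed 15.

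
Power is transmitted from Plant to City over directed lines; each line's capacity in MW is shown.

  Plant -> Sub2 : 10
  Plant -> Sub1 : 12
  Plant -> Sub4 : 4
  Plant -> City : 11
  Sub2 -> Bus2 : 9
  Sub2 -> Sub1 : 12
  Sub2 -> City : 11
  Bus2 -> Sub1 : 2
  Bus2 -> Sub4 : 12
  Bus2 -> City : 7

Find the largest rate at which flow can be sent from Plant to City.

Augment Plant→City: bottleneck 11, flow now 11.
Augment Plant→Sub2→City: bottleneck 10, flow now 21.
No augmenting path remains; maximum flow = 21.
In the residual graph, reachable from Plant: {Plant, Sub1, Sub4}.
Min-cut edges: Plant→Sub2 (10), Plant→City (11); capacity 10 + 11 = 21.
This cut is saturated, so no flow can exceed 21.

21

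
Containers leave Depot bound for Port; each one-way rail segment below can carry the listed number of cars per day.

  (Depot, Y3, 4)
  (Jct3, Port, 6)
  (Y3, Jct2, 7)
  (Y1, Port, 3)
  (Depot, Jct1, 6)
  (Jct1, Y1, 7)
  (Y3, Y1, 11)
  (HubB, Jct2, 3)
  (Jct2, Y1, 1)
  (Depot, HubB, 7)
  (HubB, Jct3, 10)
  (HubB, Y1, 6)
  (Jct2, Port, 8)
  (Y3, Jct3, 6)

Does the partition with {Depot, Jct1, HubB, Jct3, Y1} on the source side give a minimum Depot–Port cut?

No — its capacity is 16, but the minimum cut has capacity 14.

Given cut capacity: 4 + 3 + 6 + 3 = 16.
Augment Depot→Y3→Jct3→Port: bottleneck 4, flow now 4.
Augment Depot→Jct1→Y1→Port: bottleneck 3, flow now 7.
Augment Depot→HubB→Jct3→Port: bottleneck 2, flow now 9.
Augment Depot→HubB→Jct2→Port: bottleneck 3, flow now 12.
Augment Depot→HubB→Jct3→Y3→Jct2→Port: bottleneck 2, flow now 14. (uses reverse residual edge)
No augmenting path remains; maximum flow = 14.
In the residual graph, reachable from Depot: {Depot, Jct1, Y1}.
Min-cut edges: Depot→Y3 (4), Depot→HubB (7), Y1→Port (3); capacity 4 + 7 + 3 = 14.
Cut capacity 16 exceeds the max flow 14, so it is not minimum.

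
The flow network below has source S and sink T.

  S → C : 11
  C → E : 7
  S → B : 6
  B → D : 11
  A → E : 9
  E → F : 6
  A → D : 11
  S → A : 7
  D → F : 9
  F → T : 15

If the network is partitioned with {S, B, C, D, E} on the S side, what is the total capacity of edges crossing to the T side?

22

Edges leaving {S, B, C, D, E}: S→A (7), D→F (9), E→F (6).
Cut capacity = 7 + 9 + 6 = 22.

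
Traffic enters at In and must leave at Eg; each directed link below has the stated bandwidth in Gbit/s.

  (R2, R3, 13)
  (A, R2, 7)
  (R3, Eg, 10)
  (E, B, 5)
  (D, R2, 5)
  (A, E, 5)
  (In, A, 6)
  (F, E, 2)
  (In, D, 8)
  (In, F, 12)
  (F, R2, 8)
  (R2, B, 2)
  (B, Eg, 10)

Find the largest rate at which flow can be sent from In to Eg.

Augment In→A→R2→B→Eg: bottleneck 2, flow now 2.
Augment In→A→R2→R3→Eg: bottleneck 4, flow now 6.
Augment In→F→R2→R3→Eg: bottleneck 6, flow now 12.
Augment In→F→E→B→Eg: bottleneck 2, flow now 14.
Augment In→F→R2→A→E→B→Eg: bottleneck 2, flow now 16. (uses reverse residual edge)
Augment In→D→R2→A→E→B→Eg: bottleneck 1, flow now 17. (uses reverse residual edge)
No augmenting path remains; maximum flow = 17.
In the residual graph, reachable from In: {In, A, F, D, R2, E, R3}.
Min-cut edges: R2→B (2), E→B (5), R3→Eg (10); capacity 2 + 5 + 10 = 17.
This cut is saturated, so no flow can exceed 17.

17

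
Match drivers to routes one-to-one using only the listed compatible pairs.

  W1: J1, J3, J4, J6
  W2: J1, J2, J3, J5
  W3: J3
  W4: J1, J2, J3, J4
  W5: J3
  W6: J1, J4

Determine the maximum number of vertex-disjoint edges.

5

Unit-capacity flow: source→left, listed edges, right→sink; max matching = max flow.
Augmenting path W1→J1 (+1); matched 1.
Augmenting path W2→J2 (+1); matched 2.
Augmenting path W3→J3 (+1); matched 3.
Augmenting path W4→J4 (+1); matched 4.
Augmenting path W6→J1→W1→J6 (+1); matched 5.
No augmenting path remains; maximum matching = 5.
König certificate: {W1, W2, W4, W6, J3} is a vertex cover of size 5 (every listed pair touches it), so no matching can be larger.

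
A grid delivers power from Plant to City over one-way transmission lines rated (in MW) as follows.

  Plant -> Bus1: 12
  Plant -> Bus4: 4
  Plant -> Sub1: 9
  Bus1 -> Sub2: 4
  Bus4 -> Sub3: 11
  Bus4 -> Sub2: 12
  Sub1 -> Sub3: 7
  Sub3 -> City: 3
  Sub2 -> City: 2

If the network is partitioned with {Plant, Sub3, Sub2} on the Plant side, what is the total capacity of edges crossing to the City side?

Edges leaving {Plant, Sub3, Sub2}: Plant→Bus1 (12), Plant→Bus4 (4), Plant→Sub1 (9), Sub3→City (3), Sub2→City (2).
Cut capacity = 12 + 4 + 9 + 3 + 2 = 30.

30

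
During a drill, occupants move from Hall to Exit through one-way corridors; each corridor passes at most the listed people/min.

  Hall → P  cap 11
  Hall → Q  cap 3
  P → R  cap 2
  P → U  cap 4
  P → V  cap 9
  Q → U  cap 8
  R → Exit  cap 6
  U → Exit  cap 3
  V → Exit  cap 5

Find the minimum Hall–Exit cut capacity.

10

Augment Hall→P→R→Exit: bottleneck 2, flow now 2.
Augment Hall→P→U→Exit: bottleneck 3, flow now 5.
Augment Hall→P→V→Exit: bottleneck 5, flow now 10.
No augmenting path remains; maximum flow = 10.
By max-flow min-cut, the minimum cut capacity equals the max flow.
In the residual graph, reachable from Hall: {Hall, P, Q, U, V}.
Min-cut edges: P→R (2), U→Exit (3), V→Exit (5); capacity 2 + 3 + 5 = 10.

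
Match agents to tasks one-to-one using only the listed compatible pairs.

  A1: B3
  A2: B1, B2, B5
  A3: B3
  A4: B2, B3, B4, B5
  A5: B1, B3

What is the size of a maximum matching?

Unit-capacity flow: source→left, listed edges, right→sink; max matching = max flow.
Augmenting path A1→B3 (+1); matched 1.
Augmenting path A2→B1 (+1); matched 2.
Augmenting path A4→B2 (+1); matched 3.
Augmenting path A5→B1→A2→B5 (+1); matched 4.
No augmenting path remains; maximum matching = 4.
König certificate: {A2, A4, A5, B3} is a vertex cover of size 4 (every listed pair touches it), so no matching can be larger.

4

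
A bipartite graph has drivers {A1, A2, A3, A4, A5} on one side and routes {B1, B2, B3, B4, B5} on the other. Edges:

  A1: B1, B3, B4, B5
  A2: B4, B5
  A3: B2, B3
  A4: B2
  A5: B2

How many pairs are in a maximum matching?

Unit-capacity flow: source→left, listed edges, right→sink; max matching = max flow.
Augmenting path A1→B1 (+1); matched 1.
Augmenting path A2→B4 (+1); matched 2.
Augmenting path A3→B2 (+1); matched 3.
Augmenting path A4→B2→A3→B3 (+1); matched 4.
No augmenting path remains; maximum matching = 4.
König certificate: {A1, A2, A3, B2} is a vertex cover of size 4 (every listed pair touches it), so no matching can be larger.

4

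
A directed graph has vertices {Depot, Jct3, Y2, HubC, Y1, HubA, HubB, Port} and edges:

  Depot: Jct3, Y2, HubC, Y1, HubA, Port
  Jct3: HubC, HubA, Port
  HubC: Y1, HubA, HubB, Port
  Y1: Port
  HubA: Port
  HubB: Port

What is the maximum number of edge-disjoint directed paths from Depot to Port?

Assign every edge capacity 1; by Menger, the answer equals the max flow.
Path Depot→Port (+1); total 1.
Path Depot→Jct3→Port (+1); total 2.
Path Depot→HubC→Port (+1); total 3.
Path Depot→Y1→Port (+1); total 4.
Path Depot→HubA→Port (+1); total 5.
No residual Depot→Port path; max flow = 5.
Certifying cut of size 5: {Depot→HubA, Depot→HubC, Depot→Jct3, Depot→Port, Depot→Y1}.

5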